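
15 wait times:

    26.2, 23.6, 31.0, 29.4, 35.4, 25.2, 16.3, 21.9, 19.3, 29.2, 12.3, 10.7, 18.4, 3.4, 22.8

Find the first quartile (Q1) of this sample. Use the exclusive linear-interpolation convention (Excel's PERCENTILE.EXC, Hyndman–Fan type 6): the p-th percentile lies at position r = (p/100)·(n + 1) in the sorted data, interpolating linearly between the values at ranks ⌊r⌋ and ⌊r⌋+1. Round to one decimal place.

16.3

Sorted: 3.4, 10.7, 12.3, 16.3, 18.4, 19.3, 21.9, 22.8, 23.6, 25.2, 26.2, 29.2, 29.4, 31.0, 35.4.
n = 15.
r = (25/100)·(15 + 1) = 4.
r is an integer, so P25 is the value at rank 4: 16.3.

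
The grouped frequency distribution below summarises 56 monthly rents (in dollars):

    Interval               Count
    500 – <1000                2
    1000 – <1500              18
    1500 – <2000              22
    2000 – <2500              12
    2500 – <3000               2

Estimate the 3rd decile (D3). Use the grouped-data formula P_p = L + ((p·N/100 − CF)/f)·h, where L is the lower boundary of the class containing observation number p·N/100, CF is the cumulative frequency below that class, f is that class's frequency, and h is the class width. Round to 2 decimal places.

1411.11

N = 56; target position k = 30/100 · 56 = 16.8.
Cumulative frequencies: 2, 20, 42, 54, 56.
Observation 16.8 falls in the class 1000 – <1500.
L = 1000, CF = 2, f = 18, h = 500.
P30 = 1000 + ((16.8 − 2)/18)·500 = 1000 + 411.111 = 1411.11.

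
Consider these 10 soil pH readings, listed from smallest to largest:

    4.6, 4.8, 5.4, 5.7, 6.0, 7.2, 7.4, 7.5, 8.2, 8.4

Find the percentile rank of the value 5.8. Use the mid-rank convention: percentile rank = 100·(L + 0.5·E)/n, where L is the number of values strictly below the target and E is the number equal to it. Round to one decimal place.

40.0

Count below 5.8: L = 4; count equal: E = 0; n = 10.
Percentile rank = 100·(4 + 0.5·0)/10 = 100·4/10 = 40.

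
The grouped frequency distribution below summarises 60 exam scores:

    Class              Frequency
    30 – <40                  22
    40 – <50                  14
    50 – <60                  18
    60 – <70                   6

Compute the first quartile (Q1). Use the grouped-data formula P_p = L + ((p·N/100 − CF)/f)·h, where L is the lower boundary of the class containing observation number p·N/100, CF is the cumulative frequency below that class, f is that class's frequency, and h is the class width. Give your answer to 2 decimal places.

36.82

N = 60; target position k = 25/100 · 60 = 15.
Cumulative frequencies: 22, 36, 54, 60.
Observation 15 falls in the class 30 – <40.
L = 30, CF = 0, f = 22, h = 10.
P25 = 30 + ((15 − 0)/22)·10 = 30 + 6.81818 = 36.8182.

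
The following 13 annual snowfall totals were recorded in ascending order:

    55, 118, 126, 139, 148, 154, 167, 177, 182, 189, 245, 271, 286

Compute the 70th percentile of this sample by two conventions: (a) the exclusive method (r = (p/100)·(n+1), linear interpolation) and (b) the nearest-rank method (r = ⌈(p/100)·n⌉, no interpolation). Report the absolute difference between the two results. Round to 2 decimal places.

1.40

n = 13.
(a) r = 9.8; between ranks 9 (182) and 10 (189): 187.6.
(b) the nearest-rank method: rank 10 → 189.
|187.6 − 189| = 1.4.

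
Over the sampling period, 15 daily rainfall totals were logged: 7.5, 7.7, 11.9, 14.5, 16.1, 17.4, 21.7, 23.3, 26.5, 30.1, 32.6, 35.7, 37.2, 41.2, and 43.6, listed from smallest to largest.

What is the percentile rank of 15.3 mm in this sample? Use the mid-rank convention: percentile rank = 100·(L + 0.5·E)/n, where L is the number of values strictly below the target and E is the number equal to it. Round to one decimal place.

Count below 15.3: L = 4; count equal: E = 0; n = 15.
Percentile rank = 100·(4 + 0.5·0)/15 = 100·4/15 = 26.67.

26.7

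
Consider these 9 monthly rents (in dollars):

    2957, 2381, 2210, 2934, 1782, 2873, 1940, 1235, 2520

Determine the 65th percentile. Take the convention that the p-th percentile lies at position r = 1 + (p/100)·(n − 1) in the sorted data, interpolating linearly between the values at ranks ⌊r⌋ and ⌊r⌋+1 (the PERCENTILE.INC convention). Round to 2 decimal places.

2590.60

Sorted: 1235, 1782, 1940, 2210, 2381, 2520, 2873, 2934, 2957.
n = 9.
r = 1 + (65/100)·(9 − 1) = 1 + 5.2 = 6.2.
Rank 6 is 2520 and rank 7 is 2873.
Interpolate: 2520 + 0.2·(2873 − 2520) = 2520 + 0.2·353 = 2590.6.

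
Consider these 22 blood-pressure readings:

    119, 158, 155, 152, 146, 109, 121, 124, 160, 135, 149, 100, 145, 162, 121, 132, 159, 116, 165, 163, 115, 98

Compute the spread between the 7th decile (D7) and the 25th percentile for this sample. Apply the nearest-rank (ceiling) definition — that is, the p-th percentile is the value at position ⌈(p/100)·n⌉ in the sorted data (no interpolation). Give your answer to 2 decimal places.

36.00

Sorted: 98, 100, 109, 115, 116, 119, 121, 121, 124, 132, 135, 145, 146, 149, 152, 155, 158, 159, 160, 162, 163, 165.
n = 22.
P25: rank ⌈25/100·22⌉ = 6 → 119.
P70: rank ⌈70/100·22⌉ = 16 → 155.
Difference: 155 − 119 = 36.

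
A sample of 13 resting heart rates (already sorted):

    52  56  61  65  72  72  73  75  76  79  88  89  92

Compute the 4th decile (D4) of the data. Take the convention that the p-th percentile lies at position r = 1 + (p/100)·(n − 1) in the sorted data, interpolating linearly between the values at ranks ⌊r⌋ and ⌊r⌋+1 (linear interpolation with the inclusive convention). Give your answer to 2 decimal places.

72.00

n = 13.
r = 1 + (40/100)·(13 − 1) = 1 + 4.8 = 5.8.
Rank 5 is 72 and rank 6 is 72.
Interpolate: 72 + 0.8·(72 − 72) = 72 + 0.8·0 = 72.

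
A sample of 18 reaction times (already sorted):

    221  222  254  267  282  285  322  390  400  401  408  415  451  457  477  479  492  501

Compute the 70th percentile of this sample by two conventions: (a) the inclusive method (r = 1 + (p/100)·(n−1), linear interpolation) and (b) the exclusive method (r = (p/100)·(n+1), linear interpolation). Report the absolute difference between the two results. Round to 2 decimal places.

5.40

n = 18.
(a) r = 12.9; between ranks 12 (415) and 13 (451): 447.4.
(b) r = 13.3; between ranks 13 (451) and 14 (457): 452.8.
|447.4 − 452.8| = 5.4.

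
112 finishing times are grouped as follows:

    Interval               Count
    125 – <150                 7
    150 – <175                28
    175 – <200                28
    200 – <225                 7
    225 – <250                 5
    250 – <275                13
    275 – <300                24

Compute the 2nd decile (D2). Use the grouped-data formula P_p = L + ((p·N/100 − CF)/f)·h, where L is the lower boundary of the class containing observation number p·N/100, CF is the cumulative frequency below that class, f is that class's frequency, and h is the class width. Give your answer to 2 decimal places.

163.75

N = 112; target position k = 20/100 · 112 = 22.4.
Cumulative frequencies: 7, 35, 63, 70, 75, 88, 112.
Observation 22.4 falls in the class 150 – <175.
L = 150, CF = 7, f = 28, h = 25.
P20 = 150 + ((22.4 − 7)/28)·25 = 150 + 13.75 = 163.75.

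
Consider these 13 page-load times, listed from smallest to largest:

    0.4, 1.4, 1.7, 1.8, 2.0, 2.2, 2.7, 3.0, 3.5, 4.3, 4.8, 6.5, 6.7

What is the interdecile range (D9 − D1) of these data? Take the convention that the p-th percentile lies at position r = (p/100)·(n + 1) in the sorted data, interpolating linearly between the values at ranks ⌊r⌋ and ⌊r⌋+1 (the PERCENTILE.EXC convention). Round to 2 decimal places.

n = 13.
P10: r = 1.4; ranks 1–2 are 0.4, 1.4; interpolating gives 0.8.
P90: r = 12.6; ranks 12–13 are 6.5, 6.7; interpolating gives 6.62.
Difference: 6.62 − 0.8 = 5.82.

5.82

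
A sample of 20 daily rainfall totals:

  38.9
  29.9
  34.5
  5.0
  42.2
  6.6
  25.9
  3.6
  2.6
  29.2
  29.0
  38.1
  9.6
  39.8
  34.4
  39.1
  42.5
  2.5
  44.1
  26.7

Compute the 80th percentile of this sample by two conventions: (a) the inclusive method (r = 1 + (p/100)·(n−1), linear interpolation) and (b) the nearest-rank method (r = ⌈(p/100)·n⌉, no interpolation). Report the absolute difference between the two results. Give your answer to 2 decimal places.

Sorted: 2.5, 2.6, 3.6, 5.0, 6.6, 9.6, 25.9, 26.7, 29.0, 29.2, 29.9, 34.4, 34.5, 38.1, 38.9, 39.1, 39.8, 42.2, 42.5, 44.1.
n = 20.
(a) r = 16.2; between ranks 16 (39.1) and 17 (39.8): 39.24.
(b) the nearest-rank method: rank 16 → 39.1.
|39.24 − 39.1| = 0.14.

0.14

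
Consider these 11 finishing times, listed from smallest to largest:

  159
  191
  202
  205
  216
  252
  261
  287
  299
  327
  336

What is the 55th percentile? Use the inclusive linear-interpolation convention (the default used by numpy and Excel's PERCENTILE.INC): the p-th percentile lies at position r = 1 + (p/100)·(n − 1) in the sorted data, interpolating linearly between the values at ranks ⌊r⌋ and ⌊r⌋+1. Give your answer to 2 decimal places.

n = 11.
r = 1 + (55/100)·(11 − 1) = 1 + 5.5 = 6.5.
Rank 6 is 252 and rank 7 is 261.
Interpolate: 252 + 0.5·(261 − 252) = 252 + 0.5·9 = 256.5.

256.50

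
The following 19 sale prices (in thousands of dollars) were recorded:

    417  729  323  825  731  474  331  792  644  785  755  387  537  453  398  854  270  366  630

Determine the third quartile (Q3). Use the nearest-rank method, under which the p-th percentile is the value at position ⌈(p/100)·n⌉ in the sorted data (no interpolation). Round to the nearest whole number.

755

Sorted: 270, 323, 331, 366, 387, 398, 417, 453, 474, 537, 630, 644, 729, 731, 755, 785, 792, 825, 854.
n = 19.
Position = ⌈75/100 · 19⌉ = ⌈14.25⌉ = 15.
The value at rank 15 is 755.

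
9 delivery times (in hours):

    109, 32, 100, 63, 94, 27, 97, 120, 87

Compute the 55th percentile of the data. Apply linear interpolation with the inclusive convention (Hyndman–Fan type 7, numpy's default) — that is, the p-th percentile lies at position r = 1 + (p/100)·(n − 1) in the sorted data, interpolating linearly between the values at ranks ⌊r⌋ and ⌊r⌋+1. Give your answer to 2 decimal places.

95.20

Sorted: 27, 32, 63, 87, 94, 97, 100, 109, 120.
n = 9.
r = 1 + (55/100)·(9 − 1) = 1 + 4.4 = 5.4.
Rank 5 is 94 and rank 6 is 97.
Interpolate: 94 + 0.4·(97 − 94) = 94 + 0.4·3 = 95.2.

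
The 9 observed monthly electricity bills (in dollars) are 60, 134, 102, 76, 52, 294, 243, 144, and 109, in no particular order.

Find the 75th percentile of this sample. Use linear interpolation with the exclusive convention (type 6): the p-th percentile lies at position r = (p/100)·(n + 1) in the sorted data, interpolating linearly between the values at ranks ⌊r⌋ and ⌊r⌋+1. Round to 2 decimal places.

193.50

Sorted: 52, 60, 76, 102, 109, 134, 144, 243, 294.
n = 9.
r = (75/100)·(9 + 1) = 7.5.
Rank 7 is 144 and rank 8 is 243.
Interpolate: 144 + 0.5·(243 − 144) = 144 + 0.5·99 = 193.5.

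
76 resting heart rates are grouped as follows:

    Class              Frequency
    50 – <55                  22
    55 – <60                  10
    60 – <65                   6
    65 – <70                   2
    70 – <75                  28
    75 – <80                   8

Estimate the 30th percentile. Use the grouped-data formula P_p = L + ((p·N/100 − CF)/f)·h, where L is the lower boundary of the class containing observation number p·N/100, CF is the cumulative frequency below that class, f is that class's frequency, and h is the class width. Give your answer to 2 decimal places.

55.40

N = 76; target position k = 30/100 · 76 = 22.8.
Cumulative frequencies: 22, 32, 38, 40, 68, 76.
Observation 22.8 falls in the class 55 – <60.
L = 55, CF = 22, f = 10, h = 5.
P30 = 55 + ((22.8 − 22)/10)·5 = 55 + 0.4 = 55.4.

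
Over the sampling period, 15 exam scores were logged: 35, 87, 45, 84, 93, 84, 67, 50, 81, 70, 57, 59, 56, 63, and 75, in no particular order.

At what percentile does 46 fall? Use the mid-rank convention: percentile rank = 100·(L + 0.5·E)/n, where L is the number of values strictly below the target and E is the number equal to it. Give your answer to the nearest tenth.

Sorted: 35, 45, 50, 56, 57, 59, 63, 67, 70, 75, 81, 84, 84, 87, 93.
Count below 46: L = 2; count equal: E = 0; n = 15.
Percentile rank = 100·(2 + 0.5·0)/15 = 100·2/15 = 13.33.

13.3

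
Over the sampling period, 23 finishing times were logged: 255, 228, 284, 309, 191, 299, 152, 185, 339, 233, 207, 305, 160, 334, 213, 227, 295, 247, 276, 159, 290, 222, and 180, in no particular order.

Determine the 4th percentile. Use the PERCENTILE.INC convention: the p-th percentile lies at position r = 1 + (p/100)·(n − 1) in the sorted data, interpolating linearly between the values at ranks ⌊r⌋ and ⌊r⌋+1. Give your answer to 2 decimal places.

158.16

Sorted: 152, 159, 160, 180, 185, 191, 207, 213, 222, 227, 228, 233, 247, 255, 276, 284, 290, 295, 299, 305, 309, 334, 339.
n = 23.
r = 1 + (4/100)·(23 − 1) = 1 + 0.88 = 1.88.
Rank 1 is 152 and rank 2 is 159.
Interpolate: 152 + 0.88·(159 − 152) = 152 + 0.88·7 = 158.16.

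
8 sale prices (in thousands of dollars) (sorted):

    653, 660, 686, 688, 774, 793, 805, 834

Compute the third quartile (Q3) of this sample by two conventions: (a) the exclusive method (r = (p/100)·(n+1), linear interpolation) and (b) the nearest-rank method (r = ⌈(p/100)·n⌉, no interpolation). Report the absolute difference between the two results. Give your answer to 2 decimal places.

9.00

n = 8.
(a) r = 6.75; between ranks 6 (793) and 7 (805): 802.
(b) the nearest-rank method: rank 6 → 793.
|802 − 793| = 9.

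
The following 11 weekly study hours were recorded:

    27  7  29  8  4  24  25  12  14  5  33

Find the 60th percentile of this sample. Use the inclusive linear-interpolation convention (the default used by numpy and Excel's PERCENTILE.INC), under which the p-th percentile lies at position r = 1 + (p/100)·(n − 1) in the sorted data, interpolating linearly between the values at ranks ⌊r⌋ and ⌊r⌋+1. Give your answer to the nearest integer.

24

Sorted: 4, 5, 7, 8, 12, 14, 24, 25, 27, 29, 33.
n = 11.
r = 1 + (60/100)·(11 − 1) = 1 + 6 = 7.
r is an integer, so P60 is the value at rank 7: 24.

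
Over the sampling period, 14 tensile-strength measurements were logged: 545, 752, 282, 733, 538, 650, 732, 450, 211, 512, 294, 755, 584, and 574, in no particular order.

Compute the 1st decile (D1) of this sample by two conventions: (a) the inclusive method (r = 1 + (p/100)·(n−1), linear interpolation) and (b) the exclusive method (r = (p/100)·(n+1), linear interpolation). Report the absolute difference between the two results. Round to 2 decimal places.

39.10

Sorted: 211, 282, 294, 450, 512, 538, 545, 574, 584, 650, 732, 733, 752, 755.
n = 14.
(a) r = 2.3; between ranks 2 (282) and 3 (294): 285.6.
(b) r = 1.5; between ranks 1 (211) and 2 (282): 246.5.
|285.6 − 246.5| = 39.1.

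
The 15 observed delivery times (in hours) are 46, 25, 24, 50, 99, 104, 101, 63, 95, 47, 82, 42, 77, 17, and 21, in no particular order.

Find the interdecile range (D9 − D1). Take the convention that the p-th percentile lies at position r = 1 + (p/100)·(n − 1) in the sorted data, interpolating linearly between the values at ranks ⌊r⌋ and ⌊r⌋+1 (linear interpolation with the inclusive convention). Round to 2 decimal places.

Sorted: 17, 21, 24, 25, 42, 46, 47, 50, 63, 77, 82, 95, 99, 101, 104.
n = 15.
P10: r = 2.4; ranks 2–3 are 21, 24; interpolating gives 22.2.
P90: r = 13.6; ranks 13–14 are 99, 101; interpolating gives 100.2.
Difference: 100.2 − 22.2 = 78.

78.00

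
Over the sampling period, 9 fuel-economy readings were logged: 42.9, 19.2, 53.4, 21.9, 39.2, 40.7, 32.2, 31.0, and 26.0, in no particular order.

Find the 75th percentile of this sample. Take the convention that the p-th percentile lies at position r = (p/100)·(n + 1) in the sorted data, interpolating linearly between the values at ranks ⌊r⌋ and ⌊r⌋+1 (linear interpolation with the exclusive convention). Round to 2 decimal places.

Sorted: 19.2, 21.9, 26.0, 31.0, 32.2, 39.2, 40.7, 42.9, 53.4.
n = 9.
r = (75/100)·(9 + 1) = 7.5.
Rank 7 is 40.7 and rank 8 is 42.9.
Interpolate: 40.7 + 0.5·(42.9 − 40.7) = 40.7 + 0.5·2.2 = 41.8.

41.80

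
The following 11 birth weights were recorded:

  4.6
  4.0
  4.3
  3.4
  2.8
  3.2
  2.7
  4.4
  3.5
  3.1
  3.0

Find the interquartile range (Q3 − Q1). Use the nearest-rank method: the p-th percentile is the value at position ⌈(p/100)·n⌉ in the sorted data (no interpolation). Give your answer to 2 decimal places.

Sorted: 2.7, 2.8, 3.0, 3.1, 3.2, 3.4, 3.5, 4.0, 4.3, 4.4, 4.6.
n = 11.
P25: rank ⌈25/100·11⌉ = 3 → 3.
P75: rank ⌈75/100·11⌉ = 9 → 4.3.
Difference: 4.3 − 3 = 1.3.

1.30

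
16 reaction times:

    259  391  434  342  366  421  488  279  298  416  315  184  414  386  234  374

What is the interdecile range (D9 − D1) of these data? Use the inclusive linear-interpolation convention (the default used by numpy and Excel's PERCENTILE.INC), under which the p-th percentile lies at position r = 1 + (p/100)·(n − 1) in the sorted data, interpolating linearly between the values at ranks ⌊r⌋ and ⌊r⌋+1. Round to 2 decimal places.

181.00

Sorted: 184, 234, 259, 279, 298, 315, 342, 366, 374, 386, 391, 414, 416, 421, 434, 488.
n = 16.
P10: r = 2.5; ranks 2–3 are 234, 259; interpolating gives 246.5.
P90: r = 14.5; ranks 14–15 are 421, 434; interpolating gives 427.5.
Difference: 427.5 − 246.5 = 181.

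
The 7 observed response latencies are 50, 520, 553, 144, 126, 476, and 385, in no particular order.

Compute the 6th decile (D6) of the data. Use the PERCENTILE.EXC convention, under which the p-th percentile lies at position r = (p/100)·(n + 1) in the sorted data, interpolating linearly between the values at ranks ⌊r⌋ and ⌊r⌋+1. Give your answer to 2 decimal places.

Sorted: 50, 126, 144, 385, 476, 520, 553.
n = 7.
r = (60/100)·(7 + 1) = 4.8.
Rank 4 is 385 and rank 5 is 476.
Interpolate: 385 + 0.8·(476 − 385) = 385 + 0.8·91 = 457.8.

457.80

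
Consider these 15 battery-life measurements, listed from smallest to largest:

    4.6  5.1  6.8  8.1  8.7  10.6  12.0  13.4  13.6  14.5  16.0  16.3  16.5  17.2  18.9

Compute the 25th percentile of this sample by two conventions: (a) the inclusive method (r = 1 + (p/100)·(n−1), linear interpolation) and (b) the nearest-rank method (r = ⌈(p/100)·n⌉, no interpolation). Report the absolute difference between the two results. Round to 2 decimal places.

n = 15.
(a) r = 4.5; between ranks 4 (8.1) and 5 (8.7): 8.4.
(b) the nearest-rank method: rank 4 → 8.1.
|8.4 − 8.1| = 0.3.

0.30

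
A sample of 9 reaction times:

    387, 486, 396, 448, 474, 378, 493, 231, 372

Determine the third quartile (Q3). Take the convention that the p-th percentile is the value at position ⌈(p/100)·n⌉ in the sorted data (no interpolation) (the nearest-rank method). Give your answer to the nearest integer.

Sorted: 231, 372, 378, 387, 396, 448, 474, 486, 493.
n = 9.
Position = ⌈75/100 · 9⌉ = ⌈6.75⌉ = 7.
The value at rank 7 is 474.

474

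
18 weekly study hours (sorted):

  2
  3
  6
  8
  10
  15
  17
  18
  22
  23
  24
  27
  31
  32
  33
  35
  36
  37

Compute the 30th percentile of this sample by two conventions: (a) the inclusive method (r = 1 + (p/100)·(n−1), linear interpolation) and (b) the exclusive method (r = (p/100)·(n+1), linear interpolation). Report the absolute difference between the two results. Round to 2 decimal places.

n = 18.
(a) r = 6.1; between ranks 6 (15) and 7 (17): 15.2.
(b) r = 5.7; between ranks 5 (10) and 6 (15): 13.5.
|15.2 − 13.5| = 1.7.

1.70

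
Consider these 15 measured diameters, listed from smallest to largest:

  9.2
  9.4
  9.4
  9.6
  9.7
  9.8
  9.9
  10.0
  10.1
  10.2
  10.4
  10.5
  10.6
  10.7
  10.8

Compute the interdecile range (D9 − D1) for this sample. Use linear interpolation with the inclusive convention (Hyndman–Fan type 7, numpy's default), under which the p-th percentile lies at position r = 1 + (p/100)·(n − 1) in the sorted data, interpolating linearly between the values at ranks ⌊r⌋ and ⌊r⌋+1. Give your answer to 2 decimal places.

1.26

n = 15.
P10: r = 2.4; ranks 2–3 are 9.4, 9.4; interpolating gives 9.4.
P90: r = 13.6; ranks 13–14 are 10.6, 10.7; interpolating gives 10.66.
Difference: 10.66 − 9.4 = 1.26.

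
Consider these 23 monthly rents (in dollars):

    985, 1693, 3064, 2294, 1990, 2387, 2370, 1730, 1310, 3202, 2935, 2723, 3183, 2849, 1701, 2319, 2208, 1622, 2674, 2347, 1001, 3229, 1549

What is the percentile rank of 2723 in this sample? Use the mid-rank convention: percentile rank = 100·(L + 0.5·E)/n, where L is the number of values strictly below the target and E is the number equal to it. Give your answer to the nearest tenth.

71.7

Sorted: 985, 1001, 1310, 1549, 1622, 1693, 1701, 1730, 1990, 2208, 2294, 2319, 2347, 2370, 2387, 2674, 2723, 2849, 2935, 3064, 3183, 3202, 3229.
Count below 2723: L = 16; count equal: E = 1; n = 23.
Percentile rank = 100·(16 + 0.5·1)/23 = 100·16.5/23 = 71.74.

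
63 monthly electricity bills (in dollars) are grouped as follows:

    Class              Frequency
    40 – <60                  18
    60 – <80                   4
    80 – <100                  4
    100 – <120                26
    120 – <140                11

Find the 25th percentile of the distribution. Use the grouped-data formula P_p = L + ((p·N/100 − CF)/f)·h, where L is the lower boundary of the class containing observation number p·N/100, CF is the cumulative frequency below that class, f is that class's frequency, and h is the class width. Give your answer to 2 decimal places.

N = 63; target position k = 25/100 · 63 = 15.75.
Cumulative frequencies: 18, 22, 26, 52, 63.
Observation 15.75 falls in the class 40 – <60.
L = 40, CF = 0, f = 18, h = 20.
P25 = 40 + ((15.75 − 0)/18)·20 = 40 + 17.5 = 57.5.

57.50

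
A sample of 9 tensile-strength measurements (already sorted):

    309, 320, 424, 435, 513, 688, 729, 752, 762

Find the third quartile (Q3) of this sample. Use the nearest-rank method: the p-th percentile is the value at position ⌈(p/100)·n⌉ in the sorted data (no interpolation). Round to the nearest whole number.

n = 9.
Position = ⌈75/100 · 9⌉ = ⌈6.75⌉ = 7.
The value at rank 7 is 729.

729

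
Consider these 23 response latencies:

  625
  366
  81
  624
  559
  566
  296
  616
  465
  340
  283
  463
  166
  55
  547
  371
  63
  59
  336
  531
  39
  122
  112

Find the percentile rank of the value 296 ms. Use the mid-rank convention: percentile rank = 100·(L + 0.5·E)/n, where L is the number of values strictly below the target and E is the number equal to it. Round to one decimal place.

Sorted: 39, 55, 59, 63, 81, 112, 122, 166, 283, 296, 336, 340, 366, 371, 463, 465, 531, 547, 559, 566, 616, 624, 625.
Count below 296: L = 9; count equal: E = 1; n = 23.
Percentile rank = 100·(9 + 0.5·1)/23 = 100·9.5/23 = 41.3.

41.3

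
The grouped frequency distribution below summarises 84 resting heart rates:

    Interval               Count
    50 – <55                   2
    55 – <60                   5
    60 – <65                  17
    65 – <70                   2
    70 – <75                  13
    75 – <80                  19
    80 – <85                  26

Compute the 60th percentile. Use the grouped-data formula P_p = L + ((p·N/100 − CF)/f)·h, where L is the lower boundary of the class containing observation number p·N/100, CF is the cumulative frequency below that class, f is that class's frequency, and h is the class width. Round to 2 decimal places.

N = 84; target position k = 60/100 · 84 = 50.4.
Cumulative frequencies: 2, 7, 24, 26, 39, 58, 84.
Observation 50.4 falls in the class 75 – <80.
L = 75, CF = 39, f = 19, h = 5.
P60 = 75 + ((50.4 − 39)/19)·5 = 75 + 3 = 78.

78.00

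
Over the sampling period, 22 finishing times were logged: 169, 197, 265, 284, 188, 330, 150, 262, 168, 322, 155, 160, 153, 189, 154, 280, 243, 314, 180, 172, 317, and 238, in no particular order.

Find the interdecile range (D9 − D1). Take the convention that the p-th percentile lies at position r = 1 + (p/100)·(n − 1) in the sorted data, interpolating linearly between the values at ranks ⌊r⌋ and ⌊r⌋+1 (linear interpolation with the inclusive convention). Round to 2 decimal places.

Sorted: 150, 153, 154, 155, 160, 168, 169, 172, 180, 188, 189, 197, 238, 243, 262, 265, 280, 284, 314, 317, 322, 330.
n = 22.
P10: r = 3.1; ranks 3–4 are 154, 155; interpolating gives 154.1.
P90: r = 19.9; ranks 19–20 are 314, 317; interpolating gives 316.7.
Difference: 316.7 − 154.1 = 162.6.

162.60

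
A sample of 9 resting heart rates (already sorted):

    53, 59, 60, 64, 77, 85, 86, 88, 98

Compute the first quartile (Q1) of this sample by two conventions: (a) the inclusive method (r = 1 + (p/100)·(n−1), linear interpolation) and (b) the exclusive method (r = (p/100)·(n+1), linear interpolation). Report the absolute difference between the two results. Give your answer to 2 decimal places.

0.50

n = 9.
(a) r = 3 → value at rank 3 = 60.
(b) r = 2.5; between ranks 2 (59) and 3 (60): 59.5.
|60 − 59.5| = 0.5.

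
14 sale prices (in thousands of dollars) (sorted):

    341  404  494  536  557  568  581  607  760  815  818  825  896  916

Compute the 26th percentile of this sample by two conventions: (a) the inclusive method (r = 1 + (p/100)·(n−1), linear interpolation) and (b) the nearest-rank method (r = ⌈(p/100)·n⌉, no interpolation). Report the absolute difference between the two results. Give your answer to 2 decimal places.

n = 14.
(a) r = 4.38; between ranks 4 (536) and 5 (557): 543.98.
(b) the nearest-rank method: rank 4 → 536.
|543.98 − 536| = 7.98.

7.98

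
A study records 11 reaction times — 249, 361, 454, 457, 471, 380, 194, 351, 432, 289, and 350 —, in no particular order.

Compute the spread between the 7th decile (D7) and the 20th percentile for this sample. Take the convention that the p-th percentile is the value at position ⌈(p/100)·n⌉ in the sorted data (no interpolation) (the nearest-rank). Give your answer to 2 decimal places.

143.00

Sorted: 194, 249, 289, 350, 351, 361, 380, 432, 454, 457, 471.
n = 11.
P20: rank ⌈20/100·11⌉ = 3 → 289.
P70: rank ⌈70/100·11⌉ = 8 → 432.
Difference: 432 − 289 = 143.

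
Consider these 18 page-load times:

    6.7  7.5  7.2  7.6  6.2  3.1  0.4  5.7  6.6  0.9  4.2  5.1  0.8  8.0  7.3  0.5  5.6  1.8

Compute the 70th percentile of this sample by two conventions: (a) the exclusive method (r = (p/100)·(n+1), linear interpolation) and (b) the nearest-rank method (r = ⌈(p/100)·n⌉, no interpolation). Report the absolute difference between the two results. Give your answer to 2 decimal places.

Sorted: 0.4, 0.5, 0.8, 0.9, 1.8, 3.1, 4.2, 5.1, 5.6, 5.7, 6.2, 6.6, 6.7, 7.2, 7.3, 7.5, 7.6, 8.0.
n = 18.
(a) r = 13.3; between ranks 13 (6.7) and 14 (7.2): 6.85.
(b) the nearest-rank method: rank 13 → 6.7.
|6.85 − 6.7| = 0.15.

0.15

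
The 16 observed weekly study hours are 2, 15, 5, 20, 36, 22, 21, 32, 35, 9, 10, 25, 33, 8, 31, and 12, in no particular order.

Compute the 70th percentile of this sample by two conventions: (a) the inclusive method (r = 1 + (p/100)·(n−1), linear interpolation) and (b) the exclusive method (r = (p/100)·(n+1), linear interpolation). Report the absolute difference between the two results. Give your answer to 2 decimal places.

Sorted: 2, 5, 8, 9, 10, 12, 15, 20, 21, 22, 25, 31, 32, 33, 35, 36.
n = 16.
(a) r = 11.5; between ranks 11 (25) and 12 (31): 28.
(b) r = 11.9; between ranks 11 (25) and 12 (31): 30.4.
|28 − 30.4| = 2.4.

2.40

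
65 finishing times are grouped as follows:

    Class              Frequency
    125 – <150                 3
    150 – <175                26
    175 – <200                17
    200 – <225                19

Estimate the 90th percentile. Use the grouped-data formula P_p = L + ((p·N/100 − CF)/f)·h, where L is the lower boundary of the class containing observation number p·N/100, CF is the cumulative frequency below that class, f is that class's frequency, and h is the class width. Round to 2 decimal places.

N = 65; target position k = 90/100 · 65 = 58.5.
Cumulative frequencies: 3, 29, 46, 65.
Observation 58.5 falls in the class 200 – <225.
L = 200, CF = 46, f = 19, h = 25.
P90 = 200 + ((58.5 − 46)/19)·25 = 200 + 16.4474 = 216.447.

216.45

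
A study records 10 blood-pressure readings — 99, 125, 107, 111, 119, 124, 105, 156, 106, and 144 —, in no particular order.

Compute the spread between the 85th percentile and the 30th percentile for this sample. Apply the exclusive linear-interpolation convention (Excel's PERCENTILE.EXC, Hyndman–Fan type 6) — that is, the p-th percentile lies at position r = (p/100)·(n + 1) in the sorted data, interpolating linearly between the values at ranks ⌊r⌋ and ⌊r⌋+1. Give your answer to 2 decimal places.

Sorted: 99, 105, 106, 107, 111, 119, 124, 125, 144, 156.
n = 10.
P30: r = 3.3; ranks 3–4 are 106, 107; interpolating gives 106.3.
P85: r = 9.35; ranks 9–10 are 144, 156; interpolating gives 148.2.
Difference: 148.2 − 106.3 = 41.9.

41.90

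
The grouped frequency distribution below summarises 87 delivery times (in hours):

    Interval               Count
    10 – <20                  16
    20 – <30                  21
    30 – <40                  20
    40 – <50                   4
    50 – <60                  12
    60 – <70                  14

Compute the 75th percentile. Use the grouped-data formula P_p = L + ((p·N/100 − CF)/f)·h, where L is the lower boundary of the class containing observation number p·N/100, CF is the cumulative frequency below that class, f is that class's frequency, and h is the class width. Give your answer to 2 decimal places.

53.54

N = 87; target position k = 75/100 · 87 = 65.25.
Cumulative frequencies: 16, 37, 57, 61, 73, 87.
Observation 65.25 falls in the class 50 – <60.
L = 50, CF = 61, f = 12, h = 10.
P75 = 50 + ((65.25 − 61)/12)·10 = 50 + 3.54167 = 53.5417.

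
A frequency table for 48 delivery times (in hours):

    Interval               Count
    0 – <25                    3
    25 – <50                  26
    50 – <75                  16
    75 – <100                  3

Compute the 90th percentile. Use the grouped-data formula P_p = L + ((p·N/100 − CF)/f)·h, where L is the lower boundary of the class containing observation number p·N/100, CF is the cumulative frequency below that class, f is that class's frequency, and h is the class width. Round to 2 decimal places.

N = 48; target position k = 90/100 · 48 = 43.2.
Cumulative frequencies: 3, 29, 45, 48.
Observation 43.2 falls in the class 50 – <75.
L = 50, CF = 29, f = 16, h = 25.
P90 = 50 + ((43.2 − 29)/16)·25 = 50 + 22.1875 = 72.1875.

72.19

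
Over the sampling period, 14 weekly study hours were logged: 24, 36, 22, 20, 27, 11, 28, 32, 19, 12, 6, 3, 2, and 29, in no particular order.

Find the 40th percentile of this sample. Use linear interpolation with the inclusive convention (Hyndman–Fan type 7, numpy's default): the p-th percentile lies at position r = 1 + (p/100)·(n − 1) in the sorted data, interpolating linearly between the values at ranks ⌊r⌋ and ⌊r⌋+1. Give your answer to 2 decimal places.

Sorted: 2, 3, 6, 11, 12, 19, 20, 22, 24, 27, 28, 29, 32, 36.
n = 14.
r = 1 + (40/100)·(14 − 1) = 1 + 5.2 = 6.2.
Rank 6 is 19 and rank 7 is 20.
Interpolate: 19 + 0.2·(20 − 19) = 19 + 0.2·1 = 19.2.

19.20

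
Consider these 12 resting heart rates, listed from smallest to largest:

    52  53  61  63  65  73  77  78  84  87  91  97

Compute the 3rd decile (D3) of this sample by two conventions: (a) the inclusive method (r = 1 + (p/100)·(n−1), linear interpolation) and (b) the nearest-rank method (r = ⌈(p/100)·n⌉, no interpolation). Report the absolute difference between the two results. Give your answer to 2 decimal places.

n = 12.
(a) r = 4.3; between ranks 4 (63) and 5 (65): 63.6.
(b) the nearest-rank method: rank 4 → 63.
|63.6 − 63| = 0.6.

0.60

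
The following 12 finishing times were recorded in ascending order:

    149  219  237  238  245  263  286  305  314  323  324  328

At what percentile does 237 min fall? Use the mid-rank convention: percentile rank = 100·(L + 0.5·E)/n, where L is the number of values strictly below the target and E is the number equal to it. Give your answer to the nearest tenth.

20.8

Count below 237: L = 2; count equal: E = 1; n = 12.
Percentile rank = 100·(2 + 0.5·1)/12 = 100·2.5/12 = 20.83.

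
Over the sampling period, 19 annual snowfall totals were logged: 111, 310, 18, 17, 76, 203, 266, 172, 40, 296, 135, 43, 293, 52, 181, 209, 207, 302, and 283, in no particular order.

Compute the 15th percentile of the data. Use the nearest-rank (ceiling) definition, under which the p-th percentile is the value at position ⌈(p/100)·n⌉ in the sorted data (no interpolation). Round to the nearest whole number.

Sorted: 17, 18, 40, 43, 52, 76, 111, 135, 172, 181, 203, 207, 209, 266, 283, 293, 296, 302, 310.
n = 19.
Position = ⌈15/100 · 19⌉ = ⌈2.85⌉ = 3.
The value at rank 3 is 40.

40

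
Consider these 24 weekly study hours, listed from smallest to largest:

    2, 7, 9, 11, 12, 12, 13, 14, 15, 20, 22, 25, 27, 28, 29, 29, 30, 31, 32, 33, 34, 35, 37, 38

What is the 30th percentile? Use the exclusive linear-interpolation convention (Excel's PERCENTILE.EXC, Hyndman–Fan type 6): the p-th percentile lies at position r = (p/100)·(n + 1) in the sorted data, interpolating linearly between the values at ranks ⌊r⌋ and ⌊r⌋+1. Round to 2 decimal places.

n = 24.
r = (30/100)·(24 + 1) = 7.5.
Rank 7 is 13 and rank 8 is 14.
Interpolate: 13 + 0.5·(14 − 13) = 13 + 0.5·1 = 13.5.

13.50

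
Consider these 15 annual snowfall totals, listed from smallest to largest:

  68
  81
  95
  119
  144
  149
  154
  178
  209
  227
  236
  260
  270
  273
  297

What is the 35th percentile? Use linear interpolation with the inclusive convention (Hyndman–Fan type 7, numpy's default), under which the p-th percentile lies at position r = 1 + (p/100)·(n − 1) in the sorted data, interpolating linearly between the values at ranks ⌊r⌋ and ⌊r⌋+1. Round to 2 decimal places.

148.50

n = 15.
r = 1 + (35/100)·(15 − 1) = 1 + 4.9 = 5.9.
Rank 5 is 144 and rank 6 is 149.
Interpolate: 144 + 0.9·(149 − 144) = 144 + 0.9·5 = 148.5.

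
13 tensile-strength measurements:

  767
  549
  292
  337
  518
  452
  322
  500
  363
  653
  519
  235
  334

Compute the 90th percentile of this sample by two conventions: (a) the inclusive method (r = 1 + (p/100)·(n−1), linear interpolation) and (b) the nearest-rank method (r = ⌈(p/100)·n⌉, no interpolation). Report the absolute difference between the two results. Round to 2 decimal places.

20.80

Sorted: 235, 292, 322, 334, 337, 363, 452, 500, 518, 519, 549, 653, 767.
n = 13.
(a) r = 11.8; between ranks 11 (549) and 12 (653): 632.2.
(b) the nearest-rank method: rank 12 → 653.
|632.2 − 653| = 20.8.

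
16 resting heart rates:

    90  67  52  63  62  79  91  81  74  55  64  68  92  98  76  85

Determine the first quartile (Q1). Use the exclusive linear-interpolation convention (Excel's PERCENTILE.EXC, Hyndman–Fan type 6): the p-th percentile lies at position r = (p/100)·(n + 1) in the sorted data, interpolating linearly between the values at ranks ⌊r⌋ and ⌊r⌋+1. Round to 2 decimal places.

Sorted: 52, 55, 62, 63, 64, 67, 68, 74, 76, 79, 81, 85, 90, 91, 92, 98.
n = 16.
r = (25/100)·(16 + 1) = 4.25.
Rank 4 is 63 and rank 5 is 64.
Interpolate: 63 + 0.25·(64 − 63) = 63 + 0.25·1 = 63.25.

63.25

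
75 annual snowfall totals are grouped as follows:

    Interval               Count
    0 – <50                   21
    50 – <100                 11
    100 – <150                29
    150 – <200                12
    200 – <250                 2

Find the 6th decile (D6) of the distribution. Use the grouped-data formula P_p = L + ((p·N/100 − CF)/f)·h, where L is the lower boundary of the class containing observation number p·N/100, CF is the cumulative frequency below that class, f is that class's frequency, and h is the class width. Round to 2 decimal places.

122.41

N = 75; target position k = 60/100 · 75 = 45.
Cumulative frequencies: 21, 32, 61, 73, 75.
Observation 45 falls in the class 100 – <150.
L = 100, CF = 32, f = 29, h = 50.
P60 = 100 + ((45 − 32)/29)·50 = 100 + 22.4138 = 122.414.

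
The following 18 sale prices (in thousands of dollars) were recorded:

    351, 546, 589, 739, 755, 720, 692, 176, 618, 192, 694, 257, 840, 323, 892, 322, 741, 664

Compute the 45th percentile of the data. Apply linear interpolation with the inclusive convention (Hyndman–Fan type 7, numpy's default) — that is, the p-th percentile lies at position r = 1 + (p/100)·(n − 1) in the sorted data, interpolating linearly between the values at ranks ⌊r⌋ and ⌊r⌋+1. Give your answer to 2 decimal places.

Sorted: 176, 192, 257, 322, 323, 351, 546, 589, 618, 664, 692, 694, 720, 739, 741, 755, 840, 892.
n = 18.
r = 1 + (45/100)·(18 − 1) = 1 + 7.65 = 8.65.
Rank 8 is 589 and rank 9 is 618.
Interpolate: 589 + 0.65·(618 − 589) = 589 + 0.65·29 = 607.85.

607.85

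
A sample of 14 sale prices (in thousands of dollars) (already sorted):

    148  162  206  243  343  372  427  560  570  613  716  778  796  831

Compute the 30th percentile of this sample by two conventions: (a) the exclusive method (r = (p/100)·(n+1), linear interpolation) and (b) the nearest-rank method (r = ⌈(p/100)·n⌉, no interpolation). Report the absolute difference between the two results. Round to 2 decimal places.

50.00

n = 14.
(a) r = 4.5; between ranks 4 (243) and 5 (343): 293.
(b) the nearest-rank method: rank 5 → 343.
|293 − 343| = 50.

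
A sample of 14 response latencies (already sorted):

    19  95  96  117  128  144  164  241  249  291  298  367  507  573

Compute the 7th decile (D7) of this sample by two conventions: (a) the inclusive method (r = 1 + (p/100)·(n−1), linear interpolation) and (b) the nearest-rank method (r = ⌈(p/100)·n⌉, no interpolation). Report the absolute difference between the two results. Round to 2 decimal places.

0.70

n = 14.
(a) r = 10.1; between ranks 10 (291) and 11 (298): 291.7.
(b) the nearest-rank method: rank 10 → 291.
|291.7 − 291| = 0.7.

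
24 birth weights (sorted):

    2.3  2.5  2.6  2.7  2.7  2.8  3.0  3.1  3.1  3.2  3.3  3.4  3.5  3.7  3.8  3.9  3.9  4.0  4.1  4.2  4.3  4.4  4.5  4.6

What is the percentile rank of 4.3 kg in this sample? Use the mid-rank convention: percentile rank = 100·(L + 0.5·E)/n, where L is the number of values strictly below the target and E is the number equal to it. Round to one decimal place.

85.4

Count below 4.3: L = 20; count equal: E = 1; n = 24.
Percentile rank = 100·(20 + 0.5·1)/24 = 100·20.5/24 = 85.42.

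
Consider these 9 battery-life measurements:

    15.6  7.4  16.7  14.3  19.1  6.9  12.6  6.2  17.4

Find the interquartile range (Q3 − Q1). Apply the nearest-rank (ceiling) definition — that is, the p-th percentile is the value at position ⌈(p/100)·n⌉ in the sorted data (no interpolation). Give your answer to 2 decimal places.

9.30

Sorted: 6.2, 6.9, 7.4, 12.6, 14.3, 15.6, 16.7, 17.4, 19.1.
n = 9.
P25: rank ⌈25/100·9⌉ = 3 → 7.4.
P75: rank ⌈75/100·9⌉ = 7 → 16.7.
Difference: 16.7 − 7.4 = 9.3.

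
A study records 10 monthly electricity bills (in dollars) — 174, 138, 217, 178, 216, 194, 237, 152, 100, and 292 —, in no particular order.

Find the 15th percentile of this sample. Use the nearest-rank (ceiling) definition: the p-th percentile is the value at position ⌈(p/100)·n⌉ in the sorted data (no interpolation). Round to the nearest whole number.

138

Sorted: 100, 138, 152, 174, 178, 194, 216, 217, 237, 292.
n = 10.
Position = ⌈15/100 · 10⌉ = ⌈1.5⌉ = 2.
The value at rank 2 is 138.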